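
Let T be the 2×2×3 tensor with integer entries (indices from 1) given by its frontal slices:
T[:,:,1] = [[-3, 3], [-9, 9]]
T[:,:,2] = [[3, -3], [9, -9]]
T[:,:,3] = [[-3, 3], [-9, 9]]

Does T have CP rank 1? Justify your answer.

Yes

If T = a ∘ b ∘ c then every fibre of T is a multiple of the corresponding factor, so read the factors off the fibres through the nonzero entry T[1,1,1] = -3.
The mode-1 fibre T[:,1,1] = [-3, -9] gives a = [1, 3] (primitive direction); the mode-2 fibre T[1,:,1] = [-3, 3] gives b = [1, -1]; then c[k] = T[1,1,k] / (a[1]·b[1]) = [-3, 3, -3] / 1 = [-3, 3, -3].
Expanding [1, 3] ∘ [1, -1] ∘ [-3, 3, -3] reproduces all 12 entries of T, so T = [1, 3] ∘ [1, -1] ∘ [-3, 3, -3] and rank(T) ≤ 1.
Equivalently every frontal slice T[:,:,k] is c[k] times the rank-1 matrix [1, 3] ∘ [1, -1]. So T has rank 1 (it is nonzero).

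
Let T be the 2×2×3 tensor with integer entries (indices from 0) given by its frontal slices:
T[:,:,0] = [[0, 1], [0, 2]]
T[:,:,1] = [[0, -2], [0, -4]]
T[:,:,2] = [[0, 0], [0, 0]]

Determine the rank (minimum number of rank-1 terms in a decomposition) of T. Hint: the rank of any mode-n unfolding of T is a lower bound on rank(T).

1

Lower bound: T ≠ 0 (e.g. T[0,1,0] = 1), so rank(T) ≥ 1.
Upper bound: if T = a ⊗ b ⊗ c then every fibre of T is a multiple of the corresponding factor, so read the factors off the fibres through the nonzero entry T[0,1,0] = 1.
The mode-1 fibre T[:,1,0] = [1, 2] gives a = [1, 2] (primitive direction); the mode-2 fibre T[0,:,0] = [0, 1] gives b = [0, 1]; then c[k] = T[0,1,k] / (a[0]·b[1]) = [1, -2, 0] / 1 = [1, -2, 0].
Expanding [1, 2] ⊗ [0, 1] ⊗ [1, -2, 0] reproduces all 12 entries of T, so T = [1, 2] ⊗ [0, 1] ⊗ [1, -2, 0] and rank(T) ≤ 1.
These bounds meet, so rank(T) = 1.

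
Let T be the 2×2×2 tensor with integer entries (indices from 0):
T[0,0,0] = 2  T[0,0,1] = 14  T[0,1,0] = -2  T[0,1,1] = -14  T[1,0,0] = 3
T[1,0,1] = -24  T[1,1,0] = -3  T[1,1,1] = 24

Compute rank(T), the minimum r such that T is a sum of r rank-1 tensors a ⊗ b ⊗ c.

Lower bound: in the mode-3 unfolding of T (rows indexed by k, columns by (i,j)) the 2×2 minor on rows k ∈ {0, 1}, columns (i,j) ∈ {(0,0), (1,0)} is det [[2, 3], [14, -24]] = -90 ≠ 0, so that unfolding has rank ≥ 2 and hence rank(T) ≥ 2 (CP rank is at least every unfolding rank, though it can be larger).
Upper bound: T[:,j,:] = b[j]·M for every slice, with b = [1, -1] and M = [[2, 14], [3, -24]] (rows i, columns k).
Splitting M by its rows (i = 0, 1), M = [1, 0][2, 14]ᵀ + [0, 1][3, -24]ᵀ.
Hence T = [1, 0] ⊗ [1, -1] ⊗ [2, 14] + [0, 1] ⊗ [1, -1] ⊗ [3, -24], so rank(T) ≤ 2.
These bounds meet, so rank(T) = 2.

2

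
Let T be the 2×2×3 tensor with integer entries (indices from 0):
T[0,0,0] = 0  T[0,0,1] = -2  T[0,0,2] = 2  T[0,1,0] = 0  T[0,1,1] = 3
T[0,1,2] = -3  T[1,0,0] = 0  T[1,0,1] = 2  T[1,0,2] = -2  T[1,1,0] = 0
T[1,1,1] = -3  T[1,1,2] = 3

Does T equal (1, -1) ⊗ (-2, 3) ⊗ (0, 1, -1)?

Yes

Reconstruct entrywise from the claimed factors. For example, T[0,0,1] = -2 and Σₗ aₗ[0]bₗ[0]cₗ[1] = (1)·(-2)·(1) = -2; checking all 12 entries, every one matches. The claim holds.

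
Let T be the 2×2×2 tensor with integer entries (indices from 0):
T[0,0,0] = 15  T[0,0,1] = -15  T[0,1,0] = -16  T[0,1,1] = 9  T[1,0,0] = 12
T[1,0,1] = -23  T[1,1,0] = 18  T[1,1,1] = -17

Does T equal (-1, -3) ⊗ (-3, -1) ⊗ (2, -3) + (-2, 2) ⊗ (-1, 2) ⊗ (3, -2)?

No

Reconstruct entry (0,0,0) from the claimed factors: Σₗ aₗ[0]bₗ[0]cₗ[0] = (-1)·(-3)·(2) + (-2)·(-1)·(3) = 12, but T[0,0,0] = 15. The claim is false.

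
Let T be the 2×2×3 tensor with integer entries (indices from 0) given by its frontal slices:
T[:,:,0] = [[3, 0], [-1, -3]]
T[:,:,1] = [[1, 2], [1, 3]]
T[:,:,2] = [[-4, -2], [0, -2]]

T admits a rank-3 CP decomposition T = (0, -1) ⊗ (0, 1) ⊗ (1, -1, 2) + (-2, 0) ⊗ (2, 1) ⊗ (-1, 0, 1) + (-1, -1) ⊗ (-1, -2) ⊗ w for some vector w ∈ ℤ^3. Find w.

w = (-1, 1, 0)

Subtract the known terms from T to get the rank-1 residual R = (-1, -1) ⊗ (-1, -2) ⊗ w, so R[i,j,k] = a[i]·b[j]·w[k]. Pick indices with nonzero a[0]·b[0] = (-1)·(-1) = 1. Only the fibre through (0,0,·) is needed: R[0,0,:] = T[0,0,:] − Σₗ aₗ[0]bₗ[0]cₗ = [3, 1, -4] − (0)·(0)·(1, -1, 2) − (-2)·(2)·(-1, 0, 1) = [-1, 1, 0]. Then w[k] = R[0,0,k] / 1 for each k, giving w = [-1, 1, 0] / 1 = (-1, 1, 0).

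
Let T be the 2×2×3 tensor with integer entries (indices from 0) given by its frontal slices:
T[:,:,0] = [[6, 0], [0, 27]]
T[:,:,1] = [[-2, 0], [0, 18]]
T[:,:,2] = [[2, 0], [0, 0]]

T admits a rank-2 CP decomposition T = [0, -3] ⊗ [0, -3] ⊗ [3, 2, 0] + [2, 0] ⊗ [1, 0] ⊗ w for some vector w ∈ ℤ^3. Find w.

Subtract the known terms from T to get the rank-1 residual R = [2, 0] ⊗ [1, 0] ⊗ w, so R[i,j,k] = a[i]·b[j]·w[k]. Pick indices with nonzero a[0]·b[0] = (2)·(1) = 2. Only the fibre through (0,0,·) is needed: R[0,0,:] = T[0,0,:] − Σₗ aₗ[0]bₗ[0]cₗ = [6, -2, 2] − (0)·(0)·[3, 2, 0] = [6, -2, 2]. Then w[k] = R[0,0,k] / 2 for each k, giving w = [6, -2, 2] / 2 = [3, -1, 1].

w = [3, -1, 1]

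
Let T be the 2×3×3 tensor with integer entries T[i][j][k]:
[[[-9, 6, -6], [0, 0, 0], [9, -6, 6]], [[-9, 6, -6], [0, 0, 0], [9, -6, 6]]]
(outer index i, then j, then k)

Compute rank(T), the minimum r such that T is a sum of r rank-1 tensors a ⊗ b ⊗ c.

Lower bound: T ≠ 0 (e.g. T[0,0,0] = -9), so rank(T) ≥ 1.
Upper bound: if T = a ⊗ b ⊗ c then every fibre of T is a multiple of the corresponding factor, so read the factors off the fibres through the nonzero entry T[0,0,0] = -9.
The mode-1 fibre T[:,0,0] = [-9, -9] gives a = (1, 1) (primitive direction); the mode-2 fibre T[0,:,0] = [-9, 0, 9] gives b = (1, 0, -1); then c[k] = T[0,0,k] / (a[0]·b[0]) = [-9, 6, -6] / 1 = (-9, 6, -6).
Expanding (1, 1) ⊗ (1, 0, -1) ⊗ (-9, 6, -6) reproduces all 18 entries of T, so T = (1, 1) ⊗ (1, 0, -1) ⊗ (-9, 6, -6) and rank(T) ≤ 1.
These bounds meet, so rank(T) = 1.

1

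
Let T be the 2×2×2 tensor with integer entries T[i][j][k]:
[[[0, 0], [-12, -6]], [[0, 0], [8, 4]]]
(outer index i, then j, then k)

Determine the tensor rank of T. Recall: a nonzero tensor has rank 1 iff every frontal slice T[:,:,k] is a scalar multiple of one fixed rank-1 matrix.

1

Lower bound: T ≠ 0 (e.g. T[0,1,0] = -12), so rank(T) ≥ 1.
Upper bound: if T = a ⊗ b ⊗ c then every fibre of T is a multiple of the corresponding factor, so read the factors off the fibres through the nonzero entry T[0,1,0] = -12.
The mode-1 fibre T[:,1,0] = [-12, 8] gives a = (3, -2) (primitive direction); the mode-2 fibre T[0,:,0] = [0, -12] gives b = (0, 1); then c[k] = T[0,1,k] / (a[0]·b[1]) = [-12, -6] / 3 = (-4, -2).
Expanding (3, -2) ⊗ (0, 1) ⊗ (-4, -2) reproduces all 8 entries of T, so T = (3, -2) ⊗ (0, 1) ⊗ (-4, -2) and rank(T) ≤ 1.
These bounds meet, so rank(T) = 1.
Check entry T[0,0,0] = 0: (3)·(0)·(-4) = 0.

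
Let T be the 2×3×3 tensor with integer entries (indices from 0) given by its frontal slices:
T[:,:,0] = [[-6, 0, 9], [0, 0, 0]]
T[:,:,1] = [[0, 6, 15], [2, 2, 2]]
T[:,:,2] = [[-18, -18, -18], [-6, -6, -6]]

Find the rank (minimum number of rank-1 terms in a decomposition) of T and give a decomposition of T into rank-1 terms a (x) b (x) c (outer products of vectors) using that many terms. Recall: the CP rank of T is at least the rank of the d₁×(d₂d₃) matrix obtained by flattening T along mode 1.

rank(T) = 2

Lower bound: the mode-2 unfolding of T (rows indexed by j, columns by (i,k) = (0,0), (0,1), (0,2), (1,0), (1,1), (1,2)) is [[-6, 0, -18, 0, 2, -6], [0, 6, -18, 0, 2, -6], [9, 15, -18, 0, 2, -6]].
There the 2×2 minor on rows j ∈ {0, 1}, columns (i,k) ∈ {(0,0), (0,1)} is det [[-6, 0], [0, 6]] = -36 ≠ 0, so this unfolding has rank ≥ 2; CP rank is at least every unfolding rank, so rank(T) ≥ 2. (This is only a lower bound: in general the CP rank may exceed every unfolding rank, so we still need to exhibit 2 rank-1 terms summing to T.)
Upper bound — finding two terms. Write S_k = T[:,:,k] for the frontal slices: S₀ = [[-6, 0, 9], [0, 0, 0]], S₁ = [[0, 6, 15], [2, 2, 2]], S₂ = [[-18, -18, -18], [-6, -6, -6]].
If T = a₁ (x) b₁ (x) c₁ + a₂ (x) b₂ (x) c₂ then each S_k = c₁[k]·a₁b₁ᵀ + c₂[k]·a₂b₂ᵀ. S₀ and S₁ are linearly independent, so a₁b₁ᵀ and a₂b₂ᵀ must span the same plane of matrices: they are the rank-1 matrices of the form x·S₀ + y·S₁.
The 2×2 minor of x·S₀ + y·S₁ on rows {0,1}, columns {0,1} is −12·xy − 12·y² = (-12)·(y)(x + y), vanishing at (x:y) = (1:0) and (1:-1).
M₁ = S₀ = [[-6, 0, 9], [0, 0, 0]] = (-3)·[1, 0][2, 0, -3]ᵀ and M₂ = S₀ − S₁ = [[-6, -6, -6], [-2, -2, -2]] = (-2)·[3, 1][1, 1, 1]ᵀ, so take a₁ = [1, 0], b₁ = [2, 0, -3], a₂ = [3, 1], b₂ = [1, 1, 1].
Each slice is an integer combination of E₁ = a₁b₁ᵀ and E₂ = a₂b₂ᵀ: S₀ = −3·E₁, S₁ = −3·E₁ + 2·E₂, S₂ = −6·E₂; reading off coefficients, c₁ = [-3, -3, 0] and c₂ = [0, 2, -6].
Hence T = [1, 0] (x) [2, 0, -3] (x) [-3, -3, 0] + [3, 1] (x) [1, 1, 1] (x) [0, 2, -6], so rank(T) ≤ 2.
These bounds meet, so rank(T) = 2.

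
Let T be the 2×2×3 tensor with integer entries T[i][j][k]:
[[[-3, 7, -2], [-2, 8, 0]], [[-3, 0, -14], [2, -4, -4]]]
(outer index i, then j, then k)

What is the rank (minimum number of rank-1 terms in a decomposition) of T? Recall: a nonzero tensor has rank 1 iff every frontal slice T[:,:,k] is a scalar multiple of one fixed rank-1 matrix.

3

Lower bound: the mode-3 unfolding of T (rows indexed by k, columns by (i,j) = (0,0), (0,1), (1,0), (1,1)) is [[-3, -2, -3, 2], [7, 8, 0, -4], [-2, 0, -14, -4]].
There the 3×3 minor on rows k ∈ {0, 1, 2}, columns (i,j) ∈ {(0,0), (0,1), (1,0)} is det [[-3, -2, -3], [7, 8, 0], [-2, 0, -14]] = 92 ≠ 0, so this unfolding has rank ≥ 3; CP rank is at least every unfolding rank, so rank(T) ≥ 3. (This is only a lower bound: in general the CP rank may exceed every unfolding rank, so we still need to exhibit 3 rank-1 terms summing to T.)
Upper bound: T is a sum of 3 rank-1 terms, T = [1, -2] ⊗ [1, 1] ⊗ [0, 2, 4] + [1, 2] ⊗ [1, -2] ⊗ [-1, 1, -2] + [2, 1] ⊗ [1, 2] ⊗ [-1, 2, -2] (written with every a and b primitive with positive leading entry and the scale carried by c; CP decompositions are not unique, and this one is verified by expanding entrywise), so rank(T) ≤ 3.
These bounds meet, so rank(T) = 3.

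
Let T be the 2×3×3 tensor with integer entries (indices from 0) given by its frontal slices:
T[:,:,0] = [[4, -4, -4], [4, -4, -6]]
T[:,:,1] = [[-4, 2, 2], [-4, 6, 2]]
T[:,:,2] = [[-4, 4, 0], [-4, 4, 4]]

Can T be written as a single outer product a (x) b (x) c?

No

The mode-3 unfolding of T (rows indexed by k, columns by (i,j) = (0,0), (0,1), (0,2), (1,0), (1,1), (1,2)) is [[4, -4, -4, 4, -4, -6], [-4, 2, 2, -4, 6, 2], [-4, 4, 0, -4, 4, 4]].
There the 3×3 minor on rows k ∈ {0, 1, 2}, columns (i,j) ∈ {(0,0), (0,1), (0,2)} is det [[4, -4, -4], [-4, 2, 2], [-4, 4, 0]] = 32 ≠ 0, so this unfolding has rank ≥ 3; CP rank is at least every unfolding rank, so rank(T) ≥ 3.
In particular rank(T) ≥ 3 > 1, so T is not rank-1.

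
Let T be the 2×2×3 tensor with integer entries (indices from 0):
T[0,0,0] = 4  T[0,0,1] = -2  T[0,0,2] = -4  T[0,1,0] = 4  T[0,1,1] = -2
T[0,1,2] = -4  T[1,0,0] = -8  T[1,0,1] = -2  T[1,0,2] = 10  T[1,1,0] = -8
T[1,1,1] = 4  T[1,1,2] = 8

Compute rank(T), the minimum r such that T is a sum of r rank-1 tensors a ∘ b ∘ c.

Lower bound: the mode-1 unfolding of T (rows indexed by i, columns by (j,k) = (0,0), (0,1), (0,2), (1,0), (1,1), (1,2)) is [[4, -2, -4, 4, -2, -4], [-8, -2, 10, -8, 4, 8]].
There the 2×2 minor on rows i ∈ {0, 1}, columns (j,k) ∈ {(0,0), (0,1)} is det [[4, -2], [-8, -2]] = -24 ≠ 0, so this unfolding has rank ≥ 2; CP rank is at least every unfolding rank, so rank(T) ≥ 2. (Flattening ranks never certify an upper bound on CP rank; for that we must actually write T with 2 rank-1 terms.)
Upper bound — finding two terms. Write S_k = T[:,:,k] for the frontal slices: S₀ = [[4, 4], [-8, -8]], S₁ = [[-2, -2], [-2, 4]], S₂ = [[-4, -4], [10, 8]].
If T = a₁ ∘ b₁ ∘ c₁ + a₂ ∘ b₂ ∘ c₂ then each S_k = c₁[k]·a₁b₁ᵀ + c₂[k]·a₂b₂ᵀ. S₀ and S₁ are linearly independent, so a₁b₁ᵀ and a₂b₂ᵀ must span the same plane of matrices: they are the rank-1 matrices of the form x·S₀ + y·S₁.
det(x·S₀ + y·S₁) is 24·xy − 12·y² = 12·(2·x − y)(y), vanishing at (x:y) = (1:2) and (1:0).
M₁ = S₀ + 2·S₁ = [[0, 0], [-12, 0]] = (-12)·[0, 1][1, 0]ᵀ and M₂ = S₀ = [[4, 4], [-8, -8]] = 4·[1, -2][1, 1]ᵀ, so take a₁ = [0, 1], b₁ = [1, 0], a₂ = [1, -2], b₂ = [1, 1].
Each slice is an integer combination of E₁ = a₁b₁ᵀ and E₂ = a₂b₂ᵀ: S₀ = 4·E₂, S₁ = −6·E₁ − 2·E₂, S₂ = 2·E₁ − 4·E₂; reading off coefficients, c₁ = [0, -6, 2] and c₂ = [4, -2, -4].
Hence T = [0, 1] ∘ [1, 0] ∘ [0, -6, 2] + [1, -2] ∘ [1, 1] ∘ [4, -2, -4], so rank(T) ≤ 2.
These bounds meet, so rank(T) = 2.
Check entry T[0,1,2] = -4: (0)·(0)·(2) + (1)·(1)·(-4) = -4.

2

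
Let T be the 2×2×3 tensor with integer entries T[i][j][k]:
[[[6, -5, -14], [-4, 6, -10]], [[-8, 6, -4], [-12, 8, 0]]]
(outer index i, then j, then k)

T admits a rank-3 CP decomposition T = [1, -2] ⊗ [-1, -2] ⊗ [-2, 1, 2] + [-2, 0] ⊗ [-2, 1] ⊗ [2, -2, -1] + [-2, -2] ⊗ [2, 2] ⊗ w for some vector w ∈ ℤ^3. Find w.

w = [1, -1, 2]

Subtract the known terms from T to get the rank-1 residual R = [-2, -2] ⊗ [2, 2] ⊗ w, so R[i,j,k] = a[i]·b[j]·w[k]. Pick indices with nonzero a[0]·b[0] = (-2)·(2) = -4. Only the fibre through (0,0,·) is needed: R[0,0,:] = T[0,0,:] − Σₗ aₗ[0]bₗ[0]cₗ = [6, -5, -14] − (1)·(-1)·[-2, 1, 2] − (-2)·(-2)·[2, -2, -1] = [-4, 4, -8]. Then w[k] = R[0,0,k] / -4 for each k, giving w = [-4, 4, -8] / -4 = [1, -1, 2].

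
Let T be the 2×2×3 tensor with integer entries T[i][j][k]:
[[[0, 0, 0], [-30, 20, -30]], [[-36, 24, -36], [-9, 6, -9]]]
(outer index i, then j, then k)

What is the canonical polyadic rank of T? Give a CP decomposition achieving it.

Lower bound: the mode-2 unfolding of T (rows indexed by j, columns by (i,k) = (0,0), (0,1), (0,2), (1,0), (1,1), (1,2)) is [[0, 0, 0, -36, 24, -36], [-30, 20, -30, -9, 6, -9]].
There the 2×2 minor on rows j ∈ {0, 1}, columns (i,k) ∈ {(0,0), (1,0)} is det [[0, -36], [-30, -9]] = -1080 ≠ 0, so this unfolding has rank ≥ 2; CP rank is at least every unfolding rank, so rank(T) ≥ 2. (Unfolding ranks only ever bound the CP rank from below — rank(T) can be strictly larger than all of them — so the matching upper bound has to come from an explicit 2-term decomposition.)
Upper bound — finding two terms. Every mode-3 slice of T is a multiple of one matrix: T[:,:,k] = c[k]·M with c = [3, -2, 3] and M = [[0, -10], [-12, -3]] (rows indexed by i, columns by j). So it suffices to write M as a sum of two rank-1 matrices.
Splitting M by its rows (i = 0, 1), M = [1, 0][0, -10]ᵀ + [0, 1][-12, -3]ᵀ.
Hence T = [1, 0] ⊗ [0, -10] ⊗ [3, -2, 3] + [0, 1] ⊗ [-12, -3] ⊗ [3, -2, 3], so rank(T) ≤ 2.
These bounds meet, so rank(T) = 2.

rank(T) = 2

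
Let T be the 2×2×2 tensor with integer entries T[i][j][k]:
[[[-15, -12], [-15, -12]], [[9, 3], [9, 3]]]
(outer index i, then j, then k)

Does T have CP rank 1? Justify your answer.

No

The mode-1 unfolding of T (rows indexed by i, columns by (j,k) = (0,0), (0,1), (1,0), (1,1)) is [[-15, -12, -15, -12], [9, 3, 9, 3]].
There the 2×2 minor on rows i ∈ {0, 1}, columns (j,k) ∈ {(0,0), (0,1)} is det [[-15, -12], [9, 3]] = 63 ≠ 0, so this unfolding has rank ≥ 2; CP rank is at least every unfolding rank, so rank(T) ≥ 2.
In particular rank(T) ≥ 2 > 1, so T is not rank-1.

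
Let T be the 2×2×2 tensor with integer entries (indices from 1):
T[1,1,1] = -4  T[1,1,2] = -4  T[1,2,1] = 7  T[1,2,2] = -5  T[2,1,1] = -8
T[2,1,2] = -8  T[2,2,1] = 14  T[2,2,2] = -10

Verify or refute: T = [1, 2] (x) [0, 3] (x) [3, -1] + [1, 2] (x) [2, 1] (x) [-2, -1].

No

Reconstruct entry (1,1,2) from the claimed factors: Σₗ aₗ[1]bₗ[1]cₗ[2] = (1)·(0)·(-1) + (1)·(2)·(-1) = -2, but T[1,1,2] = -4. The claim is false.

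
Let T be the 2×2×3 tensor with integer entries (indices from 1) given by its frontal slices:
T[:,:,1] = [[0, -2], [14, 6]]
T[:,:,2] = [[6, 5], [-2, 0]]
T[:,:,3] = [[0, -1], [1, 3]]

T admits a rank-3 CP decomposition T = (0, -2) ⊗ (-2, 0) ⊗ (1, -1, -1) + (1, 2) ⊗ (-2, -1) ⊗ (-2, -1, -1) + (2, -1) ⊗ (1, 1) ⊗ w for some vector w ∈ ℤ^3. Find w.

Subtract the known terms from T to get the rank-1 residual R = (2, -1) ⊗ (1, 1) ⊗ w, so R[i,j,k] = a[i]·b[j]·w[k]. Pick indices with nonzero a[1]·b[1] = (2)·(1) = 2. Only the fibre through (1,1,·) is needed: R[1,1,:] = T[1,1,:] − Σₗ aₗ[1]bₗ[1]cₗ = [0, 6, 0] − (0)·(-2)·(1, -1, -1) − (1)·(-2)·(-2, -1, -1) = [-4, 4, -2]. Then w[k] = R[1,1,k] / 2 for each k, giving w = [-4, 4, -2] / 2 = (-2, 2, -1).

w = (-2, 2, -1)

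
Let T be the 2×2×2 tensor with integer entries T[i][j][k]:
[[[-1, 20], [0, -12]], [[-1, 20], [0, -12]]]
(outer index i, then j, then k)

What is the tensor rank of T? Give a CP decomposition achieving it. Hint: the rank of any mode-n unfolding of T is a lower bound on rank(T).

rank(T) = 2

Lower bound: in the mode-2 unfolding of T (rows indexed by j, columns by (i,k)) the 2×2 minor on rows j ∈ {0, 1}, columns (i,k) ∈ {(0,0), (0,1)} is det [[-1, 20], [0, -12]] = 12 ≠ 0, so that unfolding has rank ≥ 2 and hence rank(T) ≥ 2 (CP rank is at least every unfolding rank, though it can be larger).
Upper bound: T[i,:,:] = a[i]·M for every slice, with a = [1, 1] and M = [[-1, 20], [0, -12]] (rows j, columns k).
Splitting M by its rows (j = 0, 1), M = [1, 0][-1, 20]ᵀ + [0, 1][0, -12]ᵀ.
Hence T = [1, 1] ⊗ [1, 0] ⊗ [-1, 20] + [1, 1] ⊗ [0, 1] ⊗ [0, -12], so rank(T) ≤ 2.
These bounds meet, so rank(T) = 2.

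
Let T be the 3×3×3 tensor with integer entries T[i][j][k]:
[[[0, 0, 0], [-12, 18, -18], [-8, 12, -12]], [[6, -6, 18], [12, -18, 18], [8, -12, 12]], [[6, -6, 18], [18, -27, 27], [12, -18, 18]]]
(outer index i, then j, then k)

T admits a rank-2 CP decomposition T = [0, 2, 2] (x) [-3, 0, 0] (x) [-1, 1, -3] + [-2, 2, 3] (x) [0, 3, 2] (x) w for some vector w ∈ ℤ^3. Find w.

Subtract the known terms from T to get the rank-1 residual R = [-2, 2, 3] (x) [0, 3, 2] (x) w, so R[i,j,k] = a[i]·b[j]·w[k]. Pick indices with nonzero a[0]·b[1] = (-2)·(3) = -6. Only the fibre through (0,1,·) is needed: R[0,1,:] = T[0,1,:] − Σₗ aₗ[0]bₗ[1]cₗ = [-12, 18, -18] − (0)·(0)·[-1, 1, -3] = [-12, 18, -18]. Then w[k] = R[0,1,k] / -6 for each k, giving w = [-12, 18, -18] / -6 = [2, -3, 3].

w = [2, -3, 3]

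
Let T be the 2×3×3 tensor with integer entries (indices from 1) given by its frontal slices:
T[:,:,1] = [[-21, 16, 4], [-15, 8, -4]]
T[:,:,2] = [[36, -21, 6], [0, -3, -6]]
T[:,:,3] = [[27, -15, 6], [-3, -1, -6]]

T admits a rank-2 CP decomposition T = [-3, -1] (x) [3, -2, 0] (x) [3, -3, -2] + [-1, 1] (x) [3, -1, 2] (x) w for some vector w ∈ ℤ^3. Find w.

w = [-2, -3, -3]

Subtract the known terms from T to get the rank-1 residual R = [-1, 1] (x) [3, -1, 2] (x) w, so R[i,j,k] = a[i]·b[j]·w[k]. Pick indices with nonzero a[1]·b[1] = (-1)·(3) = -3. Only the fibre through (1,1,·) is needed: R[1,1,:] = T[1,1,:] − Σₗ aₗ[1]bₗ[1]cₗ = [-21, 36, 27] − (-3)·(3)·[3, -3, -2] = [6, 9, 9]. Then w[k] = R[1,1,k] / -3 for each k, giving w = [6, 9, 9] / -3 = [-2, -3, -3].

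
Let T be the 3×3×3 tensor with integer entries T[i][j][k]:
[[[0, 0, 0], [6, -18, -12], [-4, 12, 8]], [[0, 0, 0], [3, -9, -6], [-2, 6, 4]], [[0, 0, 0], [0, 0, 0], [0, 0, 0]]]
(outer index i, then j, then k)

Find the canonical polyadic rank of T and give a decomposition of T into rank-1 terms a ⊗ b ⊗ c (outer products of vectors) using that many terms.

rank(T) = 1

Lower bound: T ≠ 0 (e.g. T[0,1,0] = 6), so rank(T) ≥ 1.
Upper bound: if T = a ⊗ b ⊗ c then every fibre of T is a multiple of the corresponding factor, so read the factors off the fibres through the nonzero entry T[0,1,0] = 6.
The mode-1 fibre T[:,1,0] = [6, 3, 0] gives a = (2, 1, 0) (primitive direction); the mode-2 fibre T[0,:,0] = [0, 6, -4] gives b = (0, 3, -2); then c[k] = T[0,1,k] / (a[0]·b[1]) = [6, -18, -12] / 6 = (1, -3, -2).
Expanding (2, 1, 0) ⊗ (0, 3, -2) ⊗ (1, -3, -2) reproduces all 27 entries of T, so T = (2, 1, 0) ⊗ (0, 3, -2) ⊗ (1, -3, -2) and rank(T) ≤ 1.
These bounds meet, so rank(T) = 1.
Check entry T[1,1,1] = -9: (1)·(3)·(-3) = -9.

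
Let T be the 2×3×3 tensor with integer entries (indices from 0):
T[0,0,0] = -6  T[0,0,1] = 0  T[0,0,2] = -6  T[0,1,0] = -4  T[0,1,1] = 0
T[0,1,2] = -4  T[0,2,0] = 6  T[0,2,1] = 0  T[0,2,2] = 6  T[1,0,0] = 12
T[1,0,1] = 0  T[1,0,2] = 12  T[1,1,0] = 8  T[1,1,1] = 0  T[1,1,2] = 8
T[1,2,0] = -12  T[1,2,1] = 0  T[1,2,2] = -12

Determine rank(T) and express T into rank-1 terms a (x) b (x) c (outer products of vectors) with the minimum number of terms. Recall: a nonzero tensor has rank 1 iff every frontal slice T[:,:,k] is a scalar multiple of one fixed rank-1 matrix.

Lower bound: T ≠ 0 (e.g. T[0,0,0] = -6), so rank(T) ≥ 1.
Upper bound: the mode-1 fibre T[:,0,0] = [-6, 12] gives a = [1, -2] (primitive direction); the mode-2 fibre T[0,:,0] = [-6, -4, 6] gives b = [3, 2, -3]; then c[k] = T[0,0,k] / (a[0]·b[0]) = [-6, 0, -6] / 3 = [-2, 0, -2].
Expanding [1, -2] (x) [3, 2, -3] (x) [-2, 0, -2] reproduces all 18 entries of T, so T = [1, -2] (x) [3, 2, -3] (x) [-2, 0, -2] and rank(T) ≤ 1.
These bounds meet, so rank(T) = 1.

rank(T) = 1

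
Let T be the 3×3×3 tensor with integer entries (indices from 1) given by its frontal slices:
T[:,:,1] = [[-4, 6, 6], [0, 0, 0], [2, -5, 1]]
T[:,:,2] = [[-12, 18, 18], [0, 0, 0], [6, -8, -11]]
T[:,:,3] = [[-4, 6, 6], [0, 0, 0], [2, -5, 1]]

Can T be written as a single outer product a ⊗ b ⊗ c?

The mode-2 unfolding of T (rows indexed by j, columns by (i,k) = (1,1), (1,2), (1,3), (2,1), (2,2), (2,3), (3,1), (3,2), (3,3)) is [[-4, -12, -4, 0, 0, 0, 2, 6, 2], [6, 18, 6, 0, 0, 0, -5, -8, -5], [6, 18, 6, 0, 0, 0, 1, -11, 1]].
There the 2×2 minor on rows j ∈ {1, 2}, columns (i,k) ∈ {(1,1), (3,1)} is det [[-4, 2], [6, -5]] = 8 ≠ 0, so this unfolding has rank ≥ 2; CP rank is at least every unfolding rank, so rank(T) ≥ 2.
In particular rank(T) ≥ 2 > 1, so T is not rank-1.

No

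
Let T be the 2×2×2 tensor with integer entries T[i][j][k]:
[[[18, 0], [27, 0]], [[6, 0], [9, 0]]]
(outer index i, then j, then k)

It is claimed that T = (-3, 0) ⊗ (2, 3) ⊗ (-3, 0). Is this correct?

No

Reconstruct entry (1,0,0) from the claimed factors: Σₗ aₗ[1]bₗ[0]cₗ[0] = (0)·(2)·(-3) = 0, but T[1,0,0] = 6. The claim is false.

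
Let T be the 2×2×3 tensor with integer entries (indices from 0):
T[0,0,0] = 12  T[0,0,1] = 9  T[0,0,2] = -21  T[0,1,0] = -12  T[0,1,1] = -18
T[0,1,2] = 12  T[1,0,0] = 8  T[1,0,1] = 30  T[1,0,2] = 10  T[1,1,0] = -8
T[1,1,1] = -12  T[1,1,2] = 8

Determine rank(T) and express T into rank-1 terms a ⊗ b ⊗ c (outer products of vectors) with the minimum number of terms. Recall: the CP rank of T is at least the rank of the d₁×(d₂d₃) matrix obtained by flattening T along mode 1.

Lower bound: in the mode-2 unfolding of T (rows indexed by j, columns by (i,k)) the 2×2 minor on rows j ∈ {0, 1}, columns (i,k) ∈ {(0,0), (0,1)} is det [[12, 9], [-12, -18]] = -108 ≠ 0, so that unfolding has rank ≥ 2 and hence rank(T) ≥ 2 (CP rank is at least every unfolding rank, though it can be larger).
Upper bound: with S_k = T[:,:,k], the two rank-1 terms a₁b₁ᵀ, a₂b₂ᵀ are the rank-1 members of the pencil x·S₀ + y·S₁.
det(x·S₀ + y·S₁) is 288·xy + 432·y² = 144·(2·x + 3·y)(y), vanishing at (x:y) = (3:-2) and (1:0).
M₁ = 3·S₀ − 2·S₁ = [[18, 0], [-36, 0]] = 18·[1, -2][1, 0]ᵀ and M₂ = S₀ = [[12, -12], [8, -8]] = 4·[3, 2][1, -1]ᵀ, so take a₁ = [1, -2], b₁ = [1, 0], a₂ = [3, 2], b₂ = [1, -1].
Each slice is an integer combination of E₁ = a₁b₁ᵀ and E₂ = a₂b₂ᵀ: S₀ = 4·E₂, S₁ = −9·E₁ + 6·E₂, S₂ = −9·E₁ − 4·E₂; reading off coefficients, c₁ = [0, -9, -9] and c₂ = [4, 6, -4].
Hence T = [1, -2] ⊗ [1, 0] ⊗ [0, -9, -9] + [3, 2] ⊗ [1, -1] ⊗ [4, 6, -4], so rank(T) ≤ 2.
These bounds meet, so rank(T) = 2.

rank(T) = 2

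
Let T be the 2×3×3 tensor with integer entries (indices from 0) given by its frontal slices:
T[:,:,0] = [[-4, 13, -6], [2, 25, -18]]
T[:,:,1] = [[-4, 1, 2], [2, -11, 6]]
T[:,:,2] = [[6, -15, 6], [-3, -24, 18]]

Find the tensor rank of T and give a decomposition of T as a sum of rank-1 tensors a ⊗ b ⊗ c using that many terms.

Lower bound: in the mode-1 unfolding of T (rows indexed by i, columns by (j,k)) the 2×2 minor on rows i ∈ {0, 1}, columns (j,k) ∈ {(0,0), (1,0)} is det [[-4, 13], [2, 25]] = -126 ≠ 0, so that unfolding has rank ≥ 2 and hence rank(T) ≥ 2 (CP rank is at least every unfolding rank, though it can be larger).
Upper bound: with S_k = T[:,:,k], the two rank-1 terms a₁b₁ᵀ, a₂b₂ᵀ are the rank-1 members of the pencil x·S₀ + y·S₁.
The 2×2 minor of x·S₀ + y·S₁ on rows {0,1}, columns {0,1} is −126·x² − 84·xy + 42·y² = (-42)·(3·x − y)(x + y), vanishing at (x:y) = (1:3) and (1:-1).
M₁ = S₀ + 3·S₁ = [[-16, 16, 0], [8, -8, 0]] = (-8)·[2, -1][1, -1, 0]ᵀ and M₂ = S₀ − S₁ = [[0, 12, -8], [0, 36, -24]] = 4·[1, 3][0, 3, -2]ᵀ, so take a₁ = [2, -1], b₁ = [1, -1, 0], a₂ = [1, 3], b₂ = [0, 3, -2].
Each slice is an integer combination of E₁ = a₁b₁ᵀ and E₂ = a₂b₂ᵀ: S₀ = −2·E₁ + 3·E₂, S₁ = −2·E₁ − E₂, S₂ = 3·E₁ − 3·E₂; reading off coefficients, c₁ = [-2, -2, 3] and c₂ = [3, -1, -3].
Hence T = [2, -1] ⊗ [1, -1, 0] ⊗ [-2, -2, 3] + [1, 3] ⊗ [0, 3, -2] ⊗ [3, -1, -3], so rank(T) ≤ 2.
These bounds meet, so rank(T) = 2.

rank(T) = 2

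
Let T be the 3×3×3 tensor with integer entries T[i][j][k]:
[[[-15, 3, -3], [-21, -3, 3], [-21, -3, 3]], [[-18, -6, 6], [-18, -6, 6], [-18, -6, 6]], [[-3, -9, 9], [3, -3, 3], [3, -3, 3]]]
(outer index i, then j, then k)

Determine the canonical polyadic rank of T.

2

Lower bound: in the mode-3 unfolding of T (rows indexed by k, columns by (i,j)) the 2×2 minor on rows k ∈ {0, 1}, columns (i,j) ∈ {(0,0), (0,1)} is det [[-15, -21], [3, -3]] = 108 ≠ 0, so that unfolding has rank ≥ 2 and hence rank(T) ≥ 2 (CP rank is at least every unfolding rank, though it can be larger).
Upper bound: with S_k = T[:,:,k], the two rank-1 terms a₁b₁ᵀ, a₂b₂ᵀ are the rank-1 members of the pencil x·S₀ + y·S₁.
The 2×2 minor of x·S₀ + y·S₁ on rows {0,1}, columns {0,1} is −108·x² − 144·xy − 36·y² = (-36)·(x + y)(3·x + y), vanishing at (x:y) = (1:-1) and (1:-3).
M₁ = S₀ − S₁ = [[-18, -18, -18], [-12, -12, -12], [6, 6, 6]] = (-6)·[3, 2, -1][1, 1, 1]ᵀ and M₂ = S₀ − 3·S₁ = [[-24, -12, -12], [0, 0, 0], [24, 12, 12]] = (-12)·[1, 0, -1][2, 1, 1]ᵀ, so take a₁ = [3, 2, -1], b₁ = [1, 1, 1], a₂ = [1, 0, -1], b₂ = [2, 1, 1].
Each slice is an integer combination of E₁ = a₁b₁ᵀ and E₂ = a₂b₂ᵀ: S₀ = −9·E₁ + 6·E₂, S₁ = −3·E₁ + 6·E₂, S₂ = 3·E₁ − 6·E₂; reading off coefficients, c₁ = [-9, -3, 3] and c₂ = [6, 6, -6].
Hence T = [3, 2, -1] ∘ [1, 1, 1] ∘ [-9, -3, 3] + [1, 0, -1] ∘ [2, 1, 1] ∘ [6, 6, -6], so rank(T) ≤ 2.
These bounds meet, so rank(T) = 2.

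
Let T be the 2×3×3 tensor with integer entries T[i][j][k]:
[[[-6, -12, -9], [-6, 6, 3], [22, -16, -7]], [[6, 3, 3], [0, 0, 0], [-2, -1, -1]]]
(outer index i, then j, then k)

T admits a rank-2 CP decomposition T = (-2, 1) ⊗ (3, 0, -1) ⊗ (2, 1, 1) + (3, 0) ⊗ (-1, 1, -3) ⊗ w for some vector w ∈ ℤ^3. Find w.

w = (-2, 2, 1)

Subtract the known terms from T to get the rank-1 residual R = (3, 0) ⊗ (-1, 1, -3) ⊗ w, so R[i,j,k] = a[i]·b[j]·w[k]. Pick indices with nonzero a[0]·b[0] = (3)·(-1) = -3. Only the fibre through (0,0,·) is needed: R[0,0,:] = T[0,0,:] − Σₗ aₗ[0]bₗ[0]cₗ = [-6, -12, -9] − (-2)·(3)·(2, 1, 1) = [6, -6, -3]. Then w[k] = R[0,0,k] / -3 for each k, giving w = [6, -6, -3] / -3 = (-2, 2, 1).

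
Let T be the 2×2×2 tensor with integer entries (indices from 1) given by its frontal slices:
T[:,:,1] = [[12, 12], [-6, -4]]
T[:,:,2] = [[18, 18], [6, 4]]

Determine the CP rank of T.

Lower bound: the mode-1 unfolding of T (rows indexed by i, columns by (j,k) = (1,1), (1,2), (2,1), (2,2)) is [[12, 18, 12, 18], [-6, 6, -4, 4]].
There the 2×2 minor on rows i ∈ {1, 2}, columns (j,k) ∈ {(1,1), (1,2)} is det [[12, 18], [-6, 6]] = 180 ≠ 0, so this unfolding has rank ≥ 2; CP rank is at least every unfolding rank, so rank(T) ≥ 2. (Flattening ranks never certify an upper bound on CP rank; for that we must actually write T with 2 rank-1 terms.)
Upper bound — finding two terms. Write S_k = T[:,:,k] for the frontal slices: S₁ = [[12, 12], [-6, -4]], S₂ = [[18, 18], [6, 4]].
If T = a₁ ⊗ b₁ ⊗ c₁ + a₂ ⊗ b₂ ⊗ c₂ then each S_k = c₁[k]·a₁b₁ᵀ + c₂[k]·a₂b₂ᵀ. S₁ and S₂ are linearly independent, so a₁b₁ᵀ and a₂b₂ᵀ must span the same plane of matrices: they are the rank-1 matrices of the form x·S₁ + y·S₂.
det(x·S₁ + y·S₂) is 24·x² + 12·xy − 36·y² = 12·(2·x + 3·y)(x − y), vanishing at (x:y) = (3:-2) and (1:1).
M₁ = 3·S₁ − 2·S₂ = [[0, 0], [-30, -20]] = (-10)·[0, 1][3, 2]ᵀ and M₂ = S₁ + S₂ = [[30, 30], [0, 0]] = 30·[1, 0][1, 1]ᵀ, so take a₁ = [0, 1], b₁ = [3, 2], a₂ = [1, 0], b₂ = [1, 1].
Each slice is an integer combination of E₁ = a₁b₁ᵀ and E₂ = a₂b₂ᵀ: S₁ = −2·E₁ + 12·E₂, S₂ = 2·E₁ + 18·E₂; reading off coefficients, c₁ = [-2, 2] and c₂ = [12, 18].
Hence T = [0, 1] ⊗ [3, 2] ⊗ [-2, 2] + [1, 0] ⊗ [1, 1] ⊗ [12, 18], so rank(T) ≤ 2.
These bounds meet, so rank(T) = 2.

2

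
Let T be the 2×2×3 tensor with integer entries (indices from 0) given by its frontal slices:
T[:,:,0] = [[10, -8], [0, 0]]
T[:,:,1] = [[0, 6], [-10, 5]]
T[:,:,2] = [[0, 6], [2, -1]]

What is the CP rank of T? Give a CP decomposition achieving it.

rank(T) = 3

Lower bound: in the mode-3 unfolding of T (rows indexed by k, columns by (i,j)) the 3×3 minor on rows k ∈ {0, 1, 2}, columns (i,j) ∈ {(0,0), (0,1), (1,0)} is det [[10, -8, 0], [0, 6, -10], [0, 6, 2]] = 720 ≠ 0, so that unfolding has rank ≥ 3 and hence rank(T) ≥ 3 (CP rank is at least every unfolding rank, though it can be larger).
Upper bound: T is a sum of 3 rank-1 terms, T = [1, 0] ⊗ [1, 1] ⊗ [-2, 4, 4] + [1, 1] ⊗ [2, -1] ⊗ [2, -4, 0] + [2, -1] ⊗ [2, -1] ⊗ [2, 1, -1] (one valid choice — decompositions are not unique — normalised so each a, b is primitive with positive first nonzero entry; check it by expanding all entries), so rank(T) ≤ 3.
These bounds meet, so rank(T) = 3.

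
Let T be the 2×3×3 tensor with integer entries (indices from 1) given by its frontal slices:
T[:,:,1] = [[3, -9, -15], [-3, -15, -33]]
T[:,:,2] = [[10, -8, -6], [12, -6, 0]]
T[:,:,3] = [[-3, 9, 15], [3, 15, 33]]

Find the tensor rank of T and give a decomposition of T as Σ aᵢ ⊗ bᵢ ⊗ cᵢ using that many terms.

Lower bound: the mode-1 unfolding of T (rows indexed by i, columns by (j,k) = (1,1), (1,2), (1,3), (2,1), (2,2), (2,3), (3,1), (3,2), (3,3)) is [[3, 10, -3, -9, -8, 9, -15, -6, 15], [-3, 12, 3, -15, -6, 15, -33, 0, 33]].
There the 2×2 minor on rows i ∈ {1, 2}, columns (j,k) ∈ {(1,1), (1,2)} is det [[3, 10], [-3, 12]] = 66 ≠ 0, so this unfolding has rank ≥ 2; CP rank is at least every unfolding rank, so rank(T) ≥ 2. (This is only a lower bound: in general the CP rank may exceed every unfolding rank, so we still need to exhibit 2 rank-1 terms summing to T.)
Upper bound — finding two terms. Write S_k = T[:,:,k] for the frontal slices: S₁ = [[3, -9, -15], [-3, -15, -33]], S₂ = [[10, -8, -6], [12, -6, 0]], S₃ = [[-3, 9, 15], [3, 15, 33]].
If T = a₁ ⊗ b₁ ⊗ c₁ + a₂ ⊗ b₂ ⊗ c₂ then each S_k = c₁[k]·a₁b₁ᵀ + c₂[k]·a₂b₂ᵀ. S₁ and S₂ are linearly independent, so a₁b₁ᵀ and a₂b₂ᵀ must span the same plane of matrices: they are the rank-1 matrices of the form x·S₁ + y·S₂.
The 2×2 minor of x·S₁ + y·S₂ on rows {1,2}, columns {1,2} is −72·x² − 84·xy + 36·y² = (-12)·(2·x + 3·y)(3·x − y), vanishing at (x:y) = (3:-2) and (1:3).
M₁ = 3·S₁ − 2·S₂ = [[-11, -11, -33], [-33, -33, -99]] = (-11)·[1, 3][1, 1, 3]ᵀ and M₂ = S₁ + 3·S₂ = [[33, -33, -33], [33, -33, -33]] = 33·[1, 1][1, -1, -1]ᵀ, so take a₁ = [1, 3], b₁ = [1, 1, 3], a₂ = [1, 1], b₂ = [1, -1, -1].
Each slice is an integer combination of E₁ = a₁b₁ᵀ and E₂ = a₂b₂ᵀ: S₁ = −3·E₁ + 6·E₂, S₂ = E₁ + 9·E₂, S₃ = 3·E₁ − 6·E₂; reading off coefficients, c₁ = [-3, 1, 3] and c₂ = [6, 9, -6].
Hence T = [1, 3] ⊗ [1, 1, 3] ⊗ [-3, 1, 3] + [1, 1] ⊗ [1, -1, -1] ⊗ [6, 9, -6], so rank(T) ≤ 2.
These bounds meet, so rank(T) = 2.

rank(T) = 2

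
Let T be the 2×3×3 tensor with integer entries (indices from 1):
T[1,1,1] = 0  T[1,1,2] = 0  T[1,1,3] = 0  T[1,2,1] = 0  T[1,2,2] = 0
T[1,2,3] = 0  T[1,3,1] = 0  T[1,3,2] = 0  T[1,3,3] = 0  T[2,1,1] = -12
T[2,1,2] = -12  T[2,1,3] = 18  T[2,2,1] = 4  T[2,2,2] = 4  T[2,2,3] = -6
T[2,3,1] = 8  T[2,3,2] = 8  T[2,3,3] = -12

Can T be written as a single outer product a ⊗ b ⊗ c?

Yes

If T = a ⊗ b ⊗ c then every fibre of T is a multiple of the corresponding factor, so read the factors off the fibres through the nonzero entry T[2,1,1] = -12.
The mode-1 fibre T[:,1,1] = [0, -12] gives a = [0, 1] (primitive direction); the mode-2 fibre T[2,:,1] = [-12, 4, 8] gives b = [3, -1, -2]; then c[k] = T[2,1,k] / (a[2]·b[1]) = [-12, -12, 18] / 3 = [-4, -4, 6].
Expanding [0, 1] ⊗ [3, -1, -2] ⊗ [-4, -4, 6] reproduces all 18 entries of T, so T = [0, 1] ⊗ [3, -1, -2] ⊗ [-4, -4, 6] and rank(T) ≤ 1.
Equivalently every frontal slice T[:,:,k] is c[k] times the rank-1 matrix [0, 1] ⊗ [3, -1, -2]. So T has rank 1 (it is nonzero).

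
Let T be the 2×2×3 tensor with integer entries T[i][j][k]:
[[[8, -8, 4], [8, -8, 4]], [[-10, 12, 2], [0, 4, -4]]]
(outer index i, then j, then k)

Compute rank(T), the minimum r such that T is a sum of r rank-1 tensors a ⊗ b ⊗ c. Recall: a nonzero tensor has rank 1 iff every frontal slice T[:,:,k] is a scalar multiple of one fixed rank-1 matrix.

3

Lower bound: the mode-3 unfolding of T (rows indexed by k, columns by (i,j) = (0,0), (0,1), (1,0), (1,1)) is [[8, 8, -10, 0], [-8, -8, 12, 4], [4, 4, 2, -4]].
There the 3×3 minor on rows k ∈ {0, 1, 2}, columns (i,j) ∈ {(0,0), (1,0), (1,1)} is det [[8, -10, 0], [-8, 12, 4], [4, 2, -4]] = -288 ≠ 0, so this unfolding has rank ≥ 3; CP rank is at least every unfolding rank, so rank(T) ≥ 3. (Flattening ranks never certify an upper bound on CP rank; for that we must actually write T with 3 rank-1 terms.)
Upper bound: T is a sum of 3 rank-1 terms, T = [0, 1] ⊗ [1, -1] ⊗ [-4, 4, 4] + [0, 1] ⊗ [1, 2] ⊗ [2, 0, 2] + [1, -1] ⊗ [1, 1] ⊗ [8, -8, 4] (written with every a and b primitive with positive leading entry and the scale carried by c; CP decompositions are not unique, and this one is verified by expanding entrywise), so rank(T) ≤ 3.
These bounds meet, so rank(T) = 3.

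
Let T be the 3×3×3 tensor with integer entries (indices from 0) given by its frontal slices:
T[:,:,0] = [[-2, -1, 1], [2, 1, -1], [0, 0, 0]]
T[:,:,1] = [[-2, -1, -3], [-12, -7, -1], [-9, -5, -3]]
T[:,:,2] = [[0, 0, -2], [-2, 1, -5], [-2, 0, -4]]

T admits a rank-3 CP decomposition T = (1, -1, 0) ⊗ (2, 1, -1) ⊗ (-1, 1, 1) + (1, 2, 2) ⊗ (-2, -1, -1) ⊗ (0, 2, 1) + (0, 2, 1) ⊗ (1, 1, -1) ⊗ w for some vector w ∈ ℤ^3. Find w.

w = (0, -1, 2)

Subtract the known terms from T to get the rank-1 residual R = (0, 2, 1) ⊗ (1, 1, -1) ⊗ w, so R[i,j,k] = a[i]·b[j]·w[k]. Pick indices with nonzero a[1]·b[0] = (2)·(1) = 2. Only the fibre through (1,0,·) is needed: R[1,0,:] = T[1,0,:] − Σₗ aₗ[1]bₗ[0]cₗ = [2, -12, -2] − (-1)·(2)·(-1, 1, 1) − (2)·(-2)·(0, 2, 1) = [0, -2, 4]. Then w[k] = R[1,0,k] / 2 for each k, giving w = [0, -2, 4] / 2 = (0, -1, 2).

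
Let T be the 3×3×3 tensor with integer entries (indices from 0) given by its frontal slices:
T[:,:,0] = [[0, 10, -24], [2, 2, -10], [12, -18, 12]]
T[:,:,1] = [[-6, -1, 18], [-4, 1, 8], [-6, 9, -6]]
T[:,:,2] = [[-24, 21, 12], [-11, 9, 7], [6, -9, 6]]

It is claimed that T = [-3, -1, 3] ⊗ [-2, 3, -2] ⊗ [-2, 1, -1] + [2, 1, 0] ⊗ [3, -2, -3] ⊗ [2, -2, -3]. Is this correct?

Yes

Reconstruct entrywise from the claimed factors. For example, T[1,1,2] = 9 and Σₗ aₗ[1]bₗ[1]cₗ[2] = (-1)·(3)·(-1) + (1)·(-2)·(-3) = 9; checking all 27 entries, every one matches. The claim holds.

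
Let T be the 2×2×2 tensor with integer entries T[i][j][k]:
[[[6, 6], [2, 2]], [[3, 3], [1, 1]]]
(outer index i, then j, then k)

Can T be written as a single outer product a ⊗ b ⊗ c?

If T = a ⊗ b ⊗ c then every fibre of T is a multiple of the corresponding factor, so read the factors off the fibres through the nonzero entry T[0,0,0] = 6.
The mode-1 fibre T[:,0,0] = [6, 3] gives a = [2, 1] (primitive direction); the mode-2 fibre T[0,:,0] = [6, 2] gives b = [3, 1]; then c[k] = T[0,0,k] / (a[0]·b[0]) = [6, 6] / 6 = [1, 1].
Expanding [2, 1] ⊗ [3, 1] ⊗ [1, 1] reproduces all 8 entries of T, so T = [2, 1] ⊗ [3, 1] ⊗ [1, 1] and rank(T) ≤ 1.
Equivalently every frontal slice T[:,:,k] is c[k] times the rank-1 matrix [2, 1] ⊗ [3, 1]. So T has rank 1 (it is nonzero).

Yes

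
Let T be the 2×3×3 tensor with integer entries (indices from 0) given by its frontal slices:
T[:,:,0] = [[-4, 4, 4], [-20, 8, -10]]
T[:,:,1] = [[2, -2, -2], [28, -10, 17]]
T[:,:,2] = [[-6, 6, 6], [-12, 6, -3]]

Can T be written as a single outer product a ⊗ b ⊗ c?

No

The mode-3 unfolding of T (rows indexed by k, columns by (i,j) = (0,0), (0,1), (0,2), (1,0), (1,1), (1,2)) is [[-4, 4, 4, -20, 8, -10], [2, -2, -2, 28, -10, 17], [-6, 6, 6, -12, 6, -3]].
There the 2×2 minor on rows k ∈ {0, 1}, columns (i,j) ∈ {(0,0), (1,0)} is det [[-4, -20], [2, 28]] = -72 ≠ 0, so this unfolding has rank ≥ 2; CP rank is at least every unfolding rank, so rank(T) ≥ 2.
In particular rank(T) ≥ 2 > 1, so T is not rank-1.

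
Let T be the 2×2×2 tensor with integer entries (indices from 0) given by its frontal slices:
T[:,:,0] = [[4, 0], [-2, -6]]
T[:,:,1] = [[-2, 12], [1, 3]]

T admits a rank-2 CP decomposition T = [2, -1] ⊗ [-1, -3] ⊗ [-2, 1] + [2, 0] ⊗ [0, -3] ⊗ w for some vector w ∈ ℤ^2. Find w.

w = [2, -3]

Subtract the known terms from T to get the rank-1 residual R = [2, 0] ⊗ [0, -3] ⊗ w, so R[i,j,k] = a[i]·b[j]·w[k]. Pick indices with nonzero a[0]·b[1] = (2)·(-3) = -6. Only the fibre through (0,1,·) is needed: R[0,1,:] = T[0,1,:] − Σₗ aₗ[0]bₗ[1]cₗ = [0, 12] − (2)·(-3)·[-2, 1] = [-12, 18]. Then w[k] = R[0,1,k] / -6 for each k, giving w = [-12, 18] / -6 = [2, -3].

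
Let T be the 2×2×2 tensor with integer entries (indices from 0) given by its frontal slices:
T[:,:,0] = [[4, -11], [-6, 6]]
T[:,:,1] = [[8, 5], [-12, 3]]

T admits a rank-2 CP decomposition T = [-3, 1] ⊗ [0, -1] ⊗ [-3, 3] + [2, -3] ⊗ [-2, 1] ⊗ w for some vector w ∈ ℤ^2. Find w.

w = [-1, -2]

Subtract the known terms from T to get the rank-1 residual R = [2, -3] ⊗ [-2, 1] ⊗ w, so R[i,j,k] = a[i]·b[j]·w[k]. Pick indices with nonzero a[0]·b[0] = (2)·(-2) = -4. Only the fibre through (0,0,·) is needed: R[0,0,:] = T[0,0,:] − Σₗ aₗ[0]bₗ[0]cₗ = [4, 8] − (-3)·(0)·[-3, 3] = [4, 8]. Then w[k] = R[0,0,k] / -4 for each k, giving w = [4, 8] / -4 = [-1, -2].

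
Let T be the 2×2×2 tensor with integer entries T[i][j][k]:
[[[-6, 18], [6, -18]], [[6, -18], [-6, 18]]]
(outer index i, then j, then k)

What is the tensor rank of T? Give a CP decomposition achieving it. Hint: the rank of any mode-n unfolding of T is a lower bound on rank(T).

Lower bound: T ≠ 0 (e.g. T[0,0,0] = -6), so rank(T) ≥ 1.
Upper bound: if T = a ⊗ b ⊗ c then every fibre of T is a multiple of the corresponding factor, so read the factors off the fibres through the nonzero entry T[0,0,0] = -6.
The mode-1 fibre T[:,0,0] = [-6, 6] gives a = [1, -1] (primitive direction); the mode-2 fibre T[0,:,0] = [-6, 6] gives b = [1, -1]; then c[k] = T[0,0,k] / (a[0]·b[0]) = [-6, 18] / 1 = [-6, 18].
Expanding [1, -1] ⊗ [1, -1] ⊗ [-6, 18] reproduces all 8 entries of T, so T = [1, -1] ⊗ [1, -1] ⊗ [-6, 18] and rank(T) ≤ 1.
These bounds meet, so rank(T) = 1.
Check entry T[1,0,0] = 6: (-1)·(1)·(-6) = 6.

rank(T) = 1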